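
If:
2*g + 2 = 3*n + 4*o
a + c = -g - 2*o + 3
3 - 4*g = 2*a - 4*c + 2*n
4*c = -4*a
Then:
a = 20*o/9 - 43/18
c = 43/18 - 20*o/9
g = 3 - 2*o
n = 8/3 - 8*o/3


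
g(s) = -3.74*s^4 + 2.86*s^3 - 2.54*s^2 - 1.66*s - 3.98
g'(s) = -14.96*s^3 + 8.58*s^2 - 5.08*s - 1.66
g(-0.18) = -3.78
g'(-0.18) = -0.38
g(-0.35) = -3.89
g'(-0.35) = 1.81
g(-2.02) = -96.83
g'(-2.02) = 166.92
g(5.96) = -4217.68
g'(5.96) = -2894.32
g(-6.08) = -5841.35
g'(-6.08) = 3708.74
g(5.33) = -2670.35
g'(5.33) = -2050.22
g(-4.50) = -1842.20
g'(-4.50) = 1558.18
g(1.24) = -13.33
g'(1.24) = -23.29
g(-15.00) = -199540.58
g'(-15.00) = 52495.04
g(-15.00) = -199540.58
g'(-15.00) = 52495.04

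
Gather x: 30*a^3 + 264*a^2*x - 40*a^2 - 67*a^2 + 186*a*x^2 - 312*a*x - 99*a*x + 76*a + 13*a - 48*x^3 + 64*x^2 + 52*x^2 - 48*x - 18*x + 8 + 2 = 30*a^3 - 107*a^2 + 89*a - 48*x^3 + x^2*(186*a + 116) + x*(264*a^2 - 411*a - 66) + 10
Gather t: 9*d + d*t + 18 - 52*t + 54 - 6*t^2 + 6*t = 9*d - 6*t^2 + t*(d - 46) + 72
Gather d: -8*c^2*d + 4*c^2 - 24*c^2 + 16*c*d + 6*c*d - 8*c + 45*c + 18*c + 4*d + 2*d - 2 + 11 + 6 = -20*c^2 + 55*c + d*(-8*c^2 + 22*c + 6) + 15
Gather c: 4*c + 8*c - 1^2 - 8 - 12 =12*c - 21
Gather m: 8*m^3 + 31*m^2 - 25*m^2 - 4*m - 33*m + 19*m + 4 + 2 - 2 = 8*m^3 + 6*m^2 - 18*m + 4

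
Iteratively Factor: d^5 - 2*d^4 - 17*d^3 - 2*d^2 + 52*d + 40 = (d + 2)*(d^4 - 4*d^3 - 9*d^2 + 16*d + 20) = (d + 1)*(d + 2)*(d^3 - 5*d^2 - 4*d + 20) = (d + 1)*(d + 2)^2*(d^2 - 7*d + 10) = (d - 2)*(d + 1)*(d + 2)^2*(d - 5)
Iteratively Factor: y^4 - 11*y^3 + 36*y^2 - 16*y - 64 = (y - 4)*(y^3 - 7*y^2 + 8*y + 16) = (y - 4)^2*(y^2 - 3*y - 4) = (y - 4)^2*(y + 1)*(y - 4)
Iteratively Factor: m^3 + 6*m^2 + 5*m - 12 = (m + 4)*(m^2 + 2*m - 3) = (m - 1)*(m + 4)*(m + 3)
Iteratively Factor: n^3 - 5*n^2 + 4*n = (n - 4)*(n^2 - n) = n*(n - 4)*(n - 1)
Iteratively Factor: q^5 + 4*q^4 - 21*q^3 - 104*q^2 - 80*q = (q + 4)*(q^4 - 21*q^2 - 20*q) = (q + 4)^2*(q^3 - 4*q^2 - 5*q) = q*(q + 4)^2*(q^2 - 4*q - 5) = q*(q + 1)*(q + 4)^2*(q - 5)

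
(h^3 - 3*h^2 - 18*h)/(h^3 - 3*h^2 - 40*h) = (-h^2 + 3*h + 18)/(-h^2 + 3*h + 40)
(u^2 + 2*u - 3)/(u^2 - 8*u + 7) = (u + 3)/(u - 7)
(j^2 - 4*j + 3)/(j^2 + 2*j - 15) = (j - 1)/(j + 5)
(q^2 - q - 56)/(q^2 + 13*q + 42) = (q - 8)/(q + 6)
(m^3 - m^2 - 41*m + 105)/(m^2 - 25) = (m^2 + 4*m - 21)/(m + 5)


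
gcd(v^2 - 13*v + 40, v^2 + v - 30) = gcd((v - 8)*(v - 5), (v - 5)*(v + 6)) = v - 5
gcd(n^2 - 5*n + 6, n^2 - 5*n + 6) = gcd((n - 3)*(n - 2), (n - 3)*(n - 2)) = n^2 - 5*n + 6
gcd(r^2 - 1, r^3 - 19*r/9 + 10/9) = r - 1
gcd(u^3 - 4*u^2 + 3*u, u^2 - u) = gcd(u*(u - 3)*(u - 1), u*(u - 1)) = u^2 - u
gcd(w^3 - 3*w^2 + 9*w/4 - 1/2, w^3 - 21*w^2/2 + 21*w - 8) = w^2 - 5*w/2 + 1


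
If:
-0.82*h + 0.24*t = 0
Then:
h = 0.292682926829268*t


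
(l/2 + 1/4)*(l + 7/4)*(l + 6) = l^3/2 + 33*l^2/8 + 115*l/16 + 21/8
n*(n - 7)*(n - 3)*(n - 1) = n^4 - 11*n^3 + 31*n^2 - 21*n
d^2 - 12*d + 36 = (d - 6)^2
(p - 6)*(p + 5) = p^2 - p - 30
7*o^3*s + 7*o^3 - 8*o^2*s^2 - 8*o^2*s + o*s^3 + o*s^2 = (-7*o + s)*(-o + s)*(o*s + o)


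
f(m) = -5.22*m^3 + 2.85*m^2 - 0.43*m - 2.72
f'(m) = -15.66*m^2 + 5.7*m - 0.43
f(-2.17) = 64.97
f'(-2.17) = -86.54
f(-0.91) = 3.97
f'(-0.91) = -18.59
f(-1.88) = 42.85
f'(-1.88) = -66.49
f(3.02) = -121.80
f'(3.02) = -126.04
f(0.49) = -2.86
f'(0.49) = -1.40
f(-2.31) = 77.82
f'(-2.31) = -97.16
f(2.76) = -91.94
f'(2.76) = -103.99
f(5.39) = -739.64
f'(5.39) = -424.66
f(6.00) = -1030.22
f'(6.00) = -529.99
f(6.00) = -1030.22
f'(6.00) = -529.99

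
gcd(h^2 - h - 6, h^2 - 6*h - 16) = h + 2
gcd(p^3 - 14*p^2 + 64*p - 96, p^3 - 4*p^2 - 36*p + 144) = p^2 - 10*p + 24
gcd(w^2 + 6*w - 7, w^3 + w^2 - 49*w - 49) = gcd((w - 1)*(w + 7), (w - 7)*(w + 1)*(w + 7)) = w + 7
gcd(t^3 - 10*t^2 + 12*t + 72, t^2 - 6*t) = t - 6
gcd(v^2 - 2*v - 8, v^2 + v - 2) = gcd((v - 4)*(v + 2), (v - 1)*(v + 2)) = v + 2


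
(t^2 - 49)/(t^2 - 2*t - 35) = (t + 7)/(t + 5)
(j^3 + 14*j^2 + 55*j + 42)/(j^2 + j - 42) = (j^2 + 7*j + 6)/(j - 6)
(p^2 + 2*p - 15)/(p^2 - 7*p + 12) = (p + 5)/(p - 4)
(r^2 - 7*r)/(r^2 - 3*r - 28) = r/(r + 4)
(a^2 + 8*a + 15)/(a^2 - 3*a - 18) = (a + 5)/(a - 6)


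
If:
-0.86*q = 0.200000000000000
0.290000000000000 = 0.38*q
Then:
No Solution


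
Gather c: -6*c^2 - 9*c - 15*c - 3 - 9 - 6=-6*c^2 - 24*c - 18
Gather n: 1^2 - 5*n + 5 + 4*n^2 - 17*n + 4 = 4*n^2 - 22*n + 10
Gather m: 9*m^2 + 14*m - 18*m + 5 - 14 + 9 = 9*m^2 - 4*m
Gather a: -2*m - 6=-2*m - 6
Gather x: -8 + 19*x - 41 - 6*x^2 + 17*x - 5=-6*x^2 + 36*x - 54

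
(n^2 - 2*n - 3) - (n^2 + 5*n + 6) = -7*n - 9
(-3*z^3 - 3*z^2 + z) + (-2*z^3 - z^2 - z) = -5*z^3 - 4*z^2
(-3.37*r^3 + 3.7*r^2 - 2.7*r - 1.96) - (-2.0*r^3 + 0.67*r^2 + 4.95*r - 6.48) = -1.37*r^3 + 3.03*r^2 - 7.65*r + 4.52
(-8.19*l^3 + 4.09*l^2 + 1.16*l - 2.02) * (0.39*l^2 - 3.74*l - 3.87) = -3.1941*l^5 + 32.2257*l^4 + 16.8511*l^3 - 20.9545*l^2 + 3.0656*l + 7.8174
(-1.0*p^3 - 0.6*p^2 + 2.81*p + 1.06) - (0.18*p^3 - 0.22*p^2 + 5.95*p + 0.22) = -1.18*p^3 - 0.38*p^2 - 3.14*p + 0.84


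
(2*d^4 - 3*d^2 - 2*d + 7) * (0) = 0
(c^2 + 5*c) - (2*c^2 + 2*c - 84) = -c^2 + 3*c + 84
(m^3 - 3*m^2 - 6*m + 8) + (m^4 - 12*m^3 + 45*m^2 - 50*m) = m^4 - 11*m^3 + 42*m^2 - 56*m + 8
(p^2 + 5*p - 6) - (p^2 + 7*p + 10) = -2*p - 16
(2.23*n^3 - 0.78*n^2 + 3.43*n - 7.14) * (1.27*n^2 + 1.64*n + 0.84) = 2.8321*n^5 + 2.6666*n^4 + 4.9501*n^3 - 4.0978*n^2 - 8.8284*n - 5.9976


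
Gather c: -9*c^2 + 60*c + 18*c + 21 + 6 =-9*c^2 + 78*c + 27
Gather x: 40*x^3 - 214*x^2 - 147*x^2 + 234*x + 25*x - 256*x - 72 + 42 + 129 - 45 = 40*x^3 - 361*x^2 + 3*x + 54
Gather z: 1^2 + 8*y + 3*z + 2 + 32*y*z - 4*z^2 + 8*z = 8*y - 4*z^2 + z*(32*y + 11) + 3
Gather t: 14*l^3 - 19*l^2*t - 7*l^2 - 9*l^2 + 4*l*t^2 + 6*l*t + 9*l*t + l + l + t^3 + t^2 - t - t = 14*l^3 - 16*l^2 + 2*l + t^3 + t^2*(4*l + 1) + t*(-19*l^2 + 15*l - 2)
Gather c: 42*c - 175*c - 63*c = -196*c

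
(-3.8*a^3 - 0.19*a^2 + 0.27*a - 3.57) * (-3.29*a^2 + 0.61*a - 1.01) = 12.502*a^5 - 1.6929*a^4 + 2.8338*a^3 + 12.1019*a^2 - 2.4504*a + 3.6057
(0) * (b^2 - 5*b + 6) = 0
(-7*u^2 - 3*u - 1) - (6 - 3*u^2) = -4*u^2 - 3*u - 7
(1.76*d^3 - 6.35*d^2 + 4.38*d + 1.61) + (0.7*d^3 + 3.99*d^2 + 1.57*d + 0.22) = 2.46*d^3 - 2.36*d^2 + 5.95*d + 1.83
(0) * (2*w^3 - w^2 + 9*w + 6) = 0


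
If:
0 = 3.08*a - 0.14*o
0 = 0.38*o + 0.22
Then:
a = -0.03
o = -0.58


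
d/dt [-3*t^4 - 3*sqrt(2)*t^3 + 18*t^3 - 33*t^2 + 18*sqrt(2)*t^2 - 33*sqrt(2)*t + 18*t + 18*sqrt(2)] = -12*t^3 - 9*sqrt(2)*t^2 + 54*t^2 - 66*t + 36*sqrt(2)*t - 33*sqrt(2) + 18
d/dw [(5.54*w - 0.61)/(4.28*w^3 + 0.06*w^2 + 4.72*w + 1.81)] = (-47.4224*w^3 + 7.5*w^2 + 0.0731999999999999*w + 12.9066)/(18.3184*w^6 + 0.5136*w^5 + 40.4068*w^4 + 16.06*w^3 + 22.4956*w^2 + 17.0864*w + 3.2761)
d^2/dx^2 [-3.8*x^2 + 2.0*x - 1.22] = -7.60000000000000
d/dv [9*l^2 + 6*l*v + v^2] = 6*l + 2*v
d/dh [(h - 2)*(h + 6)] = 2*h + 4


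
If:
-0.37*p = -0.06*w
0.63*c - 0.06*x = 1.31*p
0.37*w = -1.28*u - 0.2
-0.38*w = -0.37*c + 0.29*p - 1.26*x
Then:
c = 1.54015157966448*x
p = 0.694882057395895*x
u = -1.23866345908201*x - 0.15625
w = 4.28510602060802*x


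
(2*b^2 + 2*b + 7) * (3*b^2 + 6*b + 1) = 6*b^4 + 18*b^3 + 35*b^2 + 44*b + 7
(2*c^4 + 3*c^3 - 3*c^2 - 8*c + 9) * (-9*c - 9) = -18*c^5 - 45*c^4 + 99*c^2 - 9*c - 81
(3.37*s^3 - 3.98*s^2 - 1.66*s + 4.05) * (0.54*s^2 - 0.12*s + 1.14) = 1.8198*s^5 - 2.5536*s^4 + 3.423*s^3 - 2.151*s^2 - 2.3784*s + 4.617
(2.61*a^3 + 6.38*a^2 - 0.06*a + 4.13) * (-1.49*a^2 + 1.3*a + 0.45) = -3.8889*a^5 - 6.1132*a^4 + 9.5579*a^3 - 3.3607*a^2 + 5.342*a + 1.8585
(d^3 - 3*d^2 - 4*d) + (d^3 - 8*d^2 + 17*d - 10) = 2*d^3 - 11*d^2 + 13*d - 10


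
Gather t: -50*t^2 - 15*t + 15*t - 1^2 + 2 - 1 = -50*t^2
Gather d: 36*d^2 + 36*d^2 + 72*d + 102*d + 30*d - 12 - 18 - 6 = 72*d^2 + 204*d - 36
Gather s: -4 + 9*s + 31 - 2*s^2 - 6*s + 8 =-2*s^2 + 3*s + 35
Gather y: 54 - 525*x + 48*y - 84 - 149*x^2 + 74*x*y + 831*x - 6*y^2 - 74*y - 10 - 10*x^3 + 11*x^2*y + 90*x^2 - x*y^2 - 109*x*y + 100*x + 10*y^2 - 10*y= -10*x^3 - 59*x^2 + 406*x + y^2*(4 - x) + y*(11*x^2 - 35*x - 36) - 40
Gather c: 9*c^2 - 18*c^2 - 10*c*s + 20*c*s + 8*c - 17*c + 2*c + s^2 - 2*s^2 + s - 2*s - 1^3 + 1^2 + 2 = -9*c^2 + c*(10*s - 7) - s^2 - s + 2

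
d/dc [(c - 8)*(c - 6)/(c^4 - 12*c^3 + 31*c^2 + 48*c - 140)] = 2*(-c^5 + 27*c^4 - 264*c^3 + 1105*c^2 - 1628*c - 172)/(c^8 - 24*c^7 + 206*c^6 - 648*c^5 - 471*c^4 + 6336*c^3 - 6376*c^2 - 13440*c + 19600)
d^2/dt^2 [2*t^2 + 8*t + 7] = 4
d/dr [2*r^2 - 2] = 4*r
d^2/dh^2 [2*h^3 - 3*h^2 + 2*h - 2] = 12*h - 6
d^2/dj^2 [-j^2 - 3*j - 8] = -2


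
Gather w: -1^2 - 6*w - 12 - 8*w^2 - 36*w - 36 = -8*w^2 - 42*w - 49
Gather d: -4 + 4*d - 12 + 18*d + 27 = 22*d + 11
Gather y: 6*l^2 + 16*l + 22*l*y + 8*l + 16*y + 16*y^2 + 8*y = 6*l^2 + 24*l + 16*y^2 + y*(22*l + 24)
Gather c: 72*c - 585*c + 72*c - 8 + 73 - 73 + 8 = -441*c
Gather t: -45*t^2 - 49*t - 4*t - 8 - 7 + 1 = -45*t^2 - 53*t - 14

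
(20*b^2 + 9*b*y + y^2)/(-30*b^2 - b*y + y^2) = (4*b + y)/(-6*b + y)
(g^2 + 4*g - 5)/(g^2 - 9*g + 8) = (g + 5)/(g - 8)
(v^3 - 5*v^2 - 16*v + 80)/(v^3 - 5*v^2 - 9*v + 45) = (v^2 - 16)/(v^2 - 9)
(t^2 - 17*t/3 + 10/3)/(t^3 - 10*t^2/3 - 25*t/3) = (3*t - 2)/(t*(3*t + 5))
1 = 1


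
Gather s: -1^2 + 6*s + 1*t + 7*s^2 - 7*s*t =7*s^2 + s*(6 - 7*t) + t - 1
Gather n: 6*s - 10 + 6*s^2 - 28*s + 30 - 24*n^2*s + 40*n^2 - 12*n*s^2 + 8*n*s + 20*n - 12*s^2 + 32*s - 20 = n^2*(40 - 24*s) + n*(-12*s^2 + 8*s + 20) - 6*s^2 + 10*s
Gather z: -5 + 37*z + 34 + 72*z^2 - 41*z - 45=72*z^2 - 4*z - 16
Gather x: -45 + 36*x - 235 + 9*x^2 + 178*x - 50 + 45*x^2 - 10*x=54*x^2 + 204*x - 330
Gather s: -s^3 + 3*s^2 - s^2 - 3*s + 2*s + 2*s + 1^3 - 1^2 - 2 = -s^3 + 2*s^2 + s - 2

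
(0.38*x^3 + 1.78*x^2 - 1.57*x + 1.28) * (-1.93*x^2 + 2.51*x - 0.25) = -0.7334*x^5 - 2.4816*x^4 + 7.4029*x^3 - 6.8561*x^2 + 3.6053*x - 0.32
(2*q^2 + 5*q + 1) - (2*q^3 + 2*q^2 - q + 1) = -2*q^3 + 6*q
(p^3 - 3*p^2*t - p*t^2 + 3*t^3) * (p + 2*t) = p^4 - p^3*t - 7*p^2*t^2 + p*t^3 + 6*t^4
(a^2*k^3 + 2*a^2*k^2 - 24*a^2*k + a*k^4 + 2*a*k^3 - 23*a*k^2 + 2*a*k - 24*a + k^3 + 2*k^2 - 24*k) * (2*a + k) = 2*a^3*k^3 + 4*a^3*k^2 - 48*a^3*k + 3*a^2*k^4 + 6*a^2*k^3 - 70*a^2*k^2 + 4*a^2*k - 48*a^2 + a*k^5 + 2*a*k^4 - 21*a*k^3 + 6*a*k^2 - 72*a*k + k^4 + 2*k^3 - 24*k^2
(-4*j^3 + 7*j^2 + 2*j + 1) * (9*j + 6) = -36*j^4 + 39*j^3 + 60*j^2 + 21*j + 6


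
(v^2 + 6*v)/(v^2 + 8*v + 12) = v/(v + 2)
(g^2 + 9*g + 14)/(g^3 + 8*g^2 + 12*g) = (g + 7)/(g*(g + 6))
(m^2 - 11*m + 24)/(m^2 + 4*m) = (m^2 - 11*m + 24)/(m*(m + 4))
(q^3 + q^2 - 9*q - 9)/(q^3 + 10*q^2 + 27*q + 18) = (q - 3)/(q + 6)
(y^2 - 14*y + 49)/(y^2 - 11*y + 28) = (y - 7)/(y - 4)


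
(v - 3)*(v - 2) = v^2 - 5*v + 6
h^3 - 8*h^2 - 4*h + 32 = (h - 8)*(h - 2)*(h + 2)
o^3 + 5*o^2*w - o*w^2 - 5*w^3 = (o - w)*(o + w)*(o + 5*w)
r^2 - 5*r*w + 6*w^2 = (r - 3*w)*(r - 2*w)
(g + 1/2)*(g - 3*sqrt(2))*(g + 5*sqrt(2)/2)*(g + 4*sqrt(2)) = g^4 + g^3/2 + 7*sqrt(2)*g^3/2 - 19*g^2 + 7*sqrt(2)*g^2/4 - 60*sqrt(2)*g - 19*g/2 - 30*sqrt(2)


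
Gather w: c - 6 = c - 6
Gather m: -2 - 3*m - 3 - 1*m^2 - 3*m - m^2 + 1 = -2*m^2 - 6*m - 4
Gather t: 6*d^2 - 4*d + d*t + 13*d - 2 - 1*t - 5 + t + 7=6*d^2 + d*t + 9*d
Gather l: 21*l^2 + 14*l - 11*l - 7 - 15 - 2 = 21*l^2 + 3*l - 24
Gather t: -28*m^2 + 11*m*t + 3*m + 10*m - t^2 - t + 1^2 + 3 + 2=-28*m^2 + 13*m - t^2 + t*(11*m - 1) + 6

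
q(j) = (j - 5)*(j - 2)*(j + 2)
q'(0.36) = -7.21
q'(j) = (j - 5)*(j - 2) + (j - 5)*(j + 2) + (j - 2)*(j + 2)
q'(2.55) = -9.99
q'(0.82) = -10.18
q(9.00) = 308.00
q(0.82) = 13.91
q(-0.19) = 20.57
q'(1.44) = -12.18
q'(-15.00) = 821.00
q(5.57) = 15.40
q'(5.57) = 33.37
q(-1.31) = 14.41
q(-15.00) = -4420.00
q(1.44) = 6.86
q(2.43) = -4.90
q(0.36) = 17.96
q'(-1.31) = 14.25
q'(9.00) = 149.00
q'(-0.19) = -1.99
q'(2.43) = -10.59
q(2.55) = -6.13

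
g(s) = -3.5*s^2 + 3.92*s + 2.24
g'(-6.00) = 45.92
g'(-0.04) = 4.20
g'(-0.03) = 4.13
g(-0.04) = 2.08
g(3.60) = -29.01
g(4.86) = -61.38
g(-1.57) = -12.54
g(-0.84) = -3.52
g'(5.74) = -36.26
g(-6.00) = -147.28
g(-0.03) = 2.12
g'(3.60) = -21.28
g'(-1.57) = 14.91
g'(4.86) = -30.10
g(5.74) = -90.58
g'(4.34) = -26.46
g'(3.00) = -17.08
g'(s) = 3.92 - 7.0*s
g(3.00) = -17.50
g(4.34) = -46.67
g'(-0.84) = 9.80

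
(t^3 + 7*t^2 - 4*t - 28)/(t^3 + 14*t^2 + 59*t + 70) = (t - 2)/(t + 5)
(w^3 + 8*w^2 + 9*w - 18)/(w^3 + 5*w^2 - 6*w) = (w + 3)/w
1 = 1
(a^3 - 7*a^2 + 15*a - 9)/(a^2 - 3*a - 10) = (-a^3 + 7*a^2 - 15*a + 9)/(-a^2 + 3*a + 10)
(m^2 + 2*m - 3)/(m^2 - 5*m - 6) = (-m^2 - 2*m + 3)/(-m^2 + 5*m + 6)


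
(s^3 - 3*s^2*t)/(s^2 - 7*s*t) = s*(s - 3*t)/(s - 7*t)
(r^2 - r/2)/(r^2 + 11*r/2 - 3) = r/(r + 6)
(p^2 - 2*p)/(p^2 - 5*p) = (p - 2)/(p - 5)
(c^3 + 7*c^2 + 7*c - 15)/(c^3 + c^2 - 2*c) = (c^2 + 8*c + 15)/(c*(c + 2))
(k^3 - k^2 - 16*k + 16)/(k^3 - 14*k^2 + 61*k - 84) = (k^2 + 3*k - 4)/(k^2 - 10*k + 21)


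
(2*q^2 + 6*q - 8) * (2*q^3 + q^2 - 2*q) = 4*q^5 + 14*q^4 - 14*q^3 - 20*q^2 + 16*q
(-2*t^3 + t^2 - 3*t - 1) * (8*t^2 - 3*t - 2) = -16*t^5 + 14*t^4 - 23*t^3 - t^2 + 9*t + 2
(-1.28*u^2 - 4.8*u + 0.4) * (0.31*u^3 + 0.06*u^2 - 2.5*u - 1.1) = -0.3968*u^5 - 1.5648*u^4 + 3.036*u^3 + 13.432*u^2 + 4.28*u - 0.44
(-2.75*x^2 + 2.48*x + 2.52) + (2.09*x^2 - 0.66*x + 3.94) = -0.66*x^2 + 1.82*x + 6.46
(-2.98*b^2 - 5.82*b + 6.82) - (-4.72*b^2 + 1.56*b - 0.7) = 1.74*b^2 - 7.38*b + 7.52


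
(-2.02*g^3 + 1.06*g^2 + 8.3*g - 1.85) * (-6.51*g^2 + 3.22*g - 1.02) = 13.1502*g^5 - 13.405*g^4 - 48.5594*g^3 + 37.6883*g^2 - 14.423*g + 1.887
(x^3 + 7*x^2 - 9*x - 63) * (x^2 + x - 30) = x^5 + 8*x^4 - 32*x^3 - 282*x^2 + 207*x + 1890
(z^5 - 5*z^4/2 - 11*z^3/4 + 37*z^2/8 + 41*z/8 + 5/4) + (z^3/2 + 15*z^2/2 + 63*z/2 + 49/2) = z^5 - 5*z^4/2 - 9*z^3/4 + 97*z^2/8 + 293*z/8 + 103/4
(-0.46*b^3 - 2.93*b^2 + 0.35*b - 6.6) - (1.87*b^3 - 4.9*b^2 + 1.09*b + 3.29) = -2.33*b^3 + 1.97*b^2 - 0.74*b - 9.89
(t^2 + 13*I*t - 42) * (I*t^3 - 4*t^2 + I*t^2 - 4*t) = I*t^5 - 17*t^4 + I*t^4 - 17*t^3 - 94*I*t^3 + 168*t^2 - 94*I*t^2 + 168*t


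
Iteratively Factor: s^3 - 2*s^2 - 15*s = (s + 3)*(s^2 - 5*s) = s*(s + 3)*(s - 5)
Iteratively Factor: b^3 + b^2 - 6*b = (b + 3)*(b^2 - 2*b) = (b - 2)*(b + 3)*(b)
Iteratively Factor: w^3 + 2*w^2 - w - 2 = (w + 1)*(w^2 + w - 2) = (w + 1)*(w + 2)*(w - 1)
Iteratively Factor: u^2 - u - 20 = (u - 5)*(u + 4)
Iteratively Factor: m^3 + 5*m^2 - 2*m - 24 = (m + 4)*(m^2 + m - 6) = (m - 2)*(m + 4)*(m + 3)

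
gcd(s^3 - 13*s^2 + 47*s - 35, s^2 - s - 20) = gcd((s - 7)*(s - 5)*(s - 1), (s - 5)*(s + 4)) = s - 5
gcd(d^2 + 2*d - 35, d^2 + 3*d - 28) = d + 7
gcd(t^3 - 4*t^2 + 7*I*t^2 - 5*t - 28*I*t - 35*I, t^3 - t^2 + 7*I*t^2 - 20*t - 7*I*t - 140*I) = t^2 + t*(-5 + 7*I) - 35*I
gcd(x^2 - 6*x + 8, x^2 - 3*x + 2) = x - 2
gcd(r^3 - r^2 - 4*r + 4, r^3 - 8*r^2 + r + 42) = r + 2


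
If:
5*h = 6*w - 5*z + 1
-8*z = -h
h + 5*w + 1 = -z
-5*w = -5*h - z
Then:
No Solution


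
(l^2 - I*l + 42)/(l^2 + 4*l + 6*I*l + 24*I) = (l - 7*I)/(l + 4)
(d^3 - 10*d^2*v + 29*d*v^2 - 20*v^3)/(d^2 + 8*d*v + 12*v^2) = (d^3 - 10*d^2*v + 29*d*v^2 - 20*v^3)/(d^2 + 8*d*v + 12*v^2)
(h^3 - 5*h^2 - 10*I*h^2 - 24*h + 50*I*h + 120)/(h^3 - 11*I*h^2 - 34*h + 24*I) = (h - 5)/(h - I)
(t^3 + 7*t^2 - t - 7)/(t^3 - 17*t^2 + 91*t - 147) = (t^3 + 7*t^2 - t - 7)/(t^3 - 17*t^2 + 91*t - 147)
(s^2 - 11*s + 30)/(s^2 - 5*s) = (s - 6)/s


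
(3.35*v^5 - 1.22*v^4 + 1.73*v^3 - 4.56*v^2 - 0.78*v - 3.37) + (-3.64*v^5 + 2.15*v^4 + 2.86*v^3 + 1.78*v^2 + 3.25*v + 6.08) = -0.29*v^5 + 0.93*v^4 + 4.59*v^3 - 2.78*v^2 + 2.47*v + 2.71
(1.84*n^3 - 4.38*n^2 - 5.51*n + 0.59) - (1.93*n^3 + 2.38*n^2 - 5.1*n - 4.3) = -0.0899999999999999*n^3 - 6.76*n^2 - 0.41*n + 4.89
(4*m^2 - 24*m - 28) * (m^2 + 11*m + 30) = 4*m^4 + 20*m^3 - 172*m^2 - 1028*m - 840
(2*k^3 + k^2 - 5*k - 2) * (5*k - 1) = 10*k^4 + 3*k^3 - 26*k^2 - 5*k + 2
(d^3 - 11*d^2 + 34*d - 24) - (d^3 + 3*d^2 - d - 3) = -14*d^2 + 35*d - 21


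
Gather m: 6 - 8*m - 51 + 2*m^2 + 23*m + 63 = 2*m^2 + 15*m + 18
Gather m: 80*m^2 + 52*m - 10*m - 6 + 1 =80*m^2 + 42*m - 5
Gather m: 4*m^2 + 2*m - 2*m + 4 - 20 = 4*m^2 - 16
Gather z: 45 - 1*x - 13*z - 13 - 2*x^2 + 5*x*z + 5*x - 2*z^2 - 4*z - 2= -2*x^2 + 4*x - 2*z^2 + z*(5*x - 17) + 30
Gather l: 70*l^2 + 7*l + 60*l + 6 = 70*l^2 + 67*l + 6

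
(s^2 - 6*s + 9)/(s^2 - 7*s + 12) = (s - 3)/(s - 4)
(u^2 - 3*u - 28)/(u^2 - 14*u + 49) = (u + 4)/(u - 7)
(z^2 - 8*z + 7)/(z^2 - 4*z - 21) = (z - 1)/(z + 3)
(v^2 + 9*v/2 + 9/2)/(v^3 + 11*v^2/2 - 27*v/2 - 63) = (2*v + 3)/(2*v^2 + 5*v - 42)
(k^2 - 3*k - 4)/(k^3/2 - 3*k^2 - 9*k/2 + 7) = 2*(k^2 - 3*k - 4)/(k^3 - 6*k^2 - 9*k + 14)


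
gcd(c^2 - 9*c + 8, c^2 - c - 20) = 1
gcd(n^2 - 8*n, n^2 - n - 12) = 1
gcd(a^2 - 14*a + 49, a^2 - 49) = a - 7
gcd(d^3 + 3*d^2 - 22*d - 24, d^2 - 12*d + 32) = d - 4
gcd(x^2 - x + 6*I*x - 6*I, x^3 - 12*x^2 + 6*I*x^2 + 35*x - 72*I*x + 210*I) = x + 6*I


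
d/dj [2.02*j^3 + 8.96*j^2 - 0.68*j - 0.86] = 6.06*j^2 + 17.92*j - 0.68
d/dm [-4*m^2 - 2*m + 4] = -8*m - 2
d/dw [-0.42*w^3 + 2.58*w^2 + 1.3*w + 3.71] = -1.26*w^2 + 5.16*w + 1.3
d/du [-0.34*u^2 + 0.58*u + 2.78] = 0.58 - 0.68*u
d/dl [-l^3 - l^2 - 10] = l*(-3*l - 2)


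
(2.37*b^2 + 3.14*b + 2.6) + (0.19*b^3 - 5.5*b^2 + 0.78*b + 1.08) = 0.19*b^3 - 3.13*b^2 + 3.92*b + 3.68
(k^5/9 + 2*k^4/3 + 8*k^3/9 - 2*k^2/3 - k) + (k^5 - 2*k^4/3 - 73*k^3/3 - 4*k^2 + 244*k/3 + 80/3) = 10*k^5/9 - 211*k^3/9 - 14*k^2/3 + 241*k/3 + 80/3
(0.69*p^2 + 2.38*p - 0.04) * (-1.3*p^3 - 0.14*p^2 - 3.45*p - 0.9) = -0.897*p^5 - 3.1906*p^4 - 2.6617*p^3 - 8.8264*p^2 - 2.004*p + 0.036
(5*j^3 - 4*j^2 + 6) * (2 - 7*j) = -35*j^4 + 38*j^3 - 8*j^2 - 42*j + 12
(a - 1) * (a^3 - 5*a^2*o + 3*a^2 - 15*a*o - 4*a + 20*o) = a^4 - 5*a^3*o + 2*a^3 - 10*a^2*o - 7*a^2 + 35*a*o + 4*a - 20*o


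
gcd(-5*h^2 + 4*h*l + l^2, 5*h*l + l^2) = 5*h + l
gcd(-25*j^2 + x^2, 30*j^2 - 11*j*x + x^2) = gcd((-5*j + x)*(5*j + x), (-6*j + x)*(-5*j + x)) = -5*j + x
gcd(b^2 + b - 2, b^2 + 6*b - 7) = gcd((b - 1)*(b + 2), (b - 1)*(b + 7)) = b - 1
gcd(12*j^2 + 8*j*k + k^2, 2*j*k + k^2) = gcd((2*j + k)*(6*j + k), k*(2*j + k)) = 2*j + k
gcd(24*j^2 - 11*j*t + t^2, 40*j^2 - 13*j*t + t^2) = -8*j + t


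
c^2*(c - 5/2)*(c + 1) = c^4 - 3*c^3/2 - 5*c^2/2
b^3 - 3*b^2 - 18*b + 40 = (b - 5)*(b - 2)*(b + 4)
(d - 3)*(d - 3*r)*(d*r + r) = d^3*r - 3*d^2*r^2 - 2*d^2*r + 6*d*r^2 - 3*d*r + 9*r^2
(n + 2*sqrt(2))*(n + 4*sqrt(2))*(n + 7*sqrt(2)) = n^3 + 13*sqrt(2)*n^2 + 100*n + 112*sqrt(2)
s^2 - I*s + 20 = (s - 5*I)*(s + 4*I)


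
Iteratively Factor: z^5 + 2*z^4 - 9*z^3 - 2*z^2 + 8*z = (z)*(z^4 + 2*z^3 - 9*z^2 - 2*z + 8) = z*(z - 1)*(z^3 + 3*z^2 - 6*z - 8) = z*(z - 1)*(z + 1)*(z^2 + 2*z - 8) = z*(z - 1)*(z + 1)*(z + 4)*(z - 2)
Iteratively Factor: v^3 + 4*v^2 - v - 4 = (v + 4)*(v^2 - 1) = (v + 1)*(v + 4)*(v - 1)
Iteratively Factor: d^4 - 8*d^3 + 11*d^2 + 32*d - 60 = (d - 5)*(d^3 - 3*d^2 - 4*d + 12) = (d - 5)*(d + 2)*(d^2 - 5*d + 6) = (d - 5)*(d - 2)*(d + 2)*(d - 3)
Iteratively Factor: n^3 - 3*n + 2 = (n + 2)*(n^2 - 2*n + 1) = (n - 1)*(n + 2)*(n - 1)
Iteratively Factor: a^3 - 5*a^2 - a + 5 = (a - 1)*(a^2 - 4*a - 5) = (a - 1)*(a + 1)*(a - 5)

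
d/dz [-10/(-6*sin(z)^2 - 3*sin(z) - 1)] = -30*(4*sin(z) + 1)*cos(z)/(6*sin(z)^2 + 3*sin(z) + 1)^2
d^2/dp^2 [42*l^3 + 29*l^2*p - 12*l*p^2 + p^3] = -24*l + 6*p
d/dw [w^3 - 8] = 3*w^2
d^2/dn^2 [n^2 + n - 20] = 2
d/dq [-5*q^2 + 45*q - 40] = 45 - 10*q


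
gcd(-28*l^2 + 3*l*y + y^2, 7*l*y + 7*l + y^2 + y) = 7*l + y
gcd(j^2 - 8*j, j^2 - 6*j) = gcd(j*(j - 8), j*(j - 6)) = j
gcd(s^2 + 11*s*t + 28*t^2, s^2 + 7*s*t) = s + 7*t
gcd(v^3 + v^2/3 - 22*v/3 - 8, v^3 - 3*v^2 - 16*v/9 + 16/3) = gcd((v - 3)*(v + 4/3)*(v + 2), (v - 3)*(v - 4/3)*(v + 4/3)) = v^2 - 5*v/3 - 4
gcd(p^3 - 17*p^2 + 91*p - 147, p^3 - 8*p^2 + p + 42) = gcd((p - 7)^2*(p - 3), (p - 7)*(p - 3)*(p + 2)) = p^2 - 10*p + 21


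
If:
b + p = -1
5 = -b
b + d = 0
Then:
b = -5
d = 5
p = 4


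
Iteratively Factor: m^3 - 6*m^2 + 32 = (m - 4)*(m^2 - 2*m - 8) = (m - 4)*(m + 2)*(m - 4)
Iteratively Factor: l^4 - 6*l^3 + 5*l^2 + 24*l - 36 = (l - 2)*(l^3 - 4*l^2 - 3*l + 18) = (l - 3)*(l - 2)*(l^2 - l - 6) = (l - 3)^2*(l - 2)*(l + 2)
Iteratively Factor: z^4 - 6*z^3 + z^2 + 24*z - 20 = (z - 2)*(z^3 - 4*z^2 - 7*z + 10) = (z - 2)*(z - 1)*(z^2 - 3*z - 10) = (z - 5)*(z - 2)*(z - 1)*(z + 2)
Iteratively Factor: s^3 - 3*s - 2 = (s + 1)*(s^2 - s - 2) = (s + 1)^2*(s - 2)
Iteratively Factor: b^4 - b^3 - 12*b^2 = (b)*(b^3 - b^2 - 12*b) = b^2*(b^2 - b - 12) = b^2*(b + 3)*(b - 4)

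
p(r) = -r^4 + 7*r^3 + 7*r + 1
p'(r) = -4*r^3 + 21*r^2 + 7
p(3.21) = 148.83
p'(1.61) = 44.74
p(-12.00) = -32915.00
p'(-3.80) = 529.73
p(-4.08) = -780.08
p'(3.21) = 91.08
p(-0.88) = -10.53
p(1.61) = 34.76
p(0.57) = 6.18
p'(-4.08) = 628.24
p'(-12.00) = 9943.00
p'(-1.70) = 87.34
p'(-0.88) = 25.99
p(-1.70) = -53.64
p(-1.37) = -30.11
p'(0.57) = 13.08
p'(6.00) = -101.00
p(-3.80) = -618.22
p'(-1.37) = 56.70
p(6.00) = 259.00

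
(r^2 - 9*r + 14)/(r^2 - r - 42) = (r - 2)/(r + 6)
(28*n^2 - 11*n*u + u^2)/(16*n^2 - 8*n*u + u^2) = (-7*n + u)/(-4*n + u)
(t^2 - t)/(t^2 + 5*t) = (t - 1)/(t + 5)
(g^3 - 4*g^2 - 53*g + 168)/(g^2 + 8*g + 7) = (g^2 - 11*g + 24)/(g + 1)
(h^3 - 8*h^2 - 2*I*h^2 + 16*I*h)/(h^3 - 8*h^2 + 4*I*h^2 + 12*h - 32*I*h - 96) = h/(h + 6*I)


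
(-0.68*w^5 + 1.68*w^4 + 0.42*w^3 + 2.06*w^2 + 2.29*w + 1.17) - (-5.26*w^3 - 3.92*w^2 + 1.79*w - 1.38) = -0.68*w^5 + 1.68*w^4 + 5.68*w^3 + 5.98*w^2 + 0.5*w + 2.55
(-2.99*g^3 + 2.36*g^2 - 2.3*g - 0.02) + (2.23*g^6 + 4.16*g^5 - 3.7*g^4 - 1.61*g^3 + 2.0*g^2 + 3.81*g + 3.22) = 2.23*g^6 + 4.16*g^5 - 3.7*g^4 - 4.6*g^3 + 4.36*g^2 + 1.51*g + 3.2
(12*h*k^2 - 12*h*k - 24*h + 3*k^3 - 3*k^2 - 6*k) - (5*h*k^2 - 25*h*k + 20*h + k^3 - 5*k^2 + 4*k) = 7*h*k^2 + 13*h*k - 44*h + 2*k^3 + 2*k^2 - 10*k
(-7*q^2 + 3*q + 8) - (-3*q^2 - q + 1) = -4*q^2 + 4*q + 7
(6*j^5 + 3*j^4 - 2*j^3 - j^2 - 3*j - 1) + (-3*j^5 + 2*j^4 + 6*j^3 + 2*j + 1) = 3*j^5 + 5*j^4 + 4*j^3 - j^2 - j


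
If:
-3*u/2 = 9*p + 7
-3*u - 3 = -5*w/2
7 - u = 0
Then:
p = -35/18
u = 7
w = 48/5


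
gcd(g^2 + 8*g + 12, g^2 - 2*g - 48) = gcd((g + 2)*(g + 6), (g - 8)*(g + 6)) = g + 6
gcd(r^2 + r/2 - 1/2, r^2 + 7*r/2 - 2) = r - 1/2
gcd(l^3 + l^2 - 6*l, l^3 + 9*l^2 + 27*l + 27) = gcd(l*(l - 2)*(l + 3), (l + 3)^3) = l + 3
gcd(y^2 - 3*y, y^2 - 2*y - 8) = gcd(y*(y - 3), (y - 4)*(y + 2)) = 1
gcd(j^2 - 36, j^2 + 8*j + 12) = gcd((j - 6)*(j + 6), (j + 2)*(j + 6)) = j + 6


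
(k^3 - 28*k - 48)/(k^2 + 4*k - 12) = (k^3 - 28*k - 48)/(k^2 + 4*k - 12)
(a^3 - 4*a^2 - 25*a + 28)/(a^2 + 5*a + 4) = (a^2 - 8*a + 7)/(a + 1)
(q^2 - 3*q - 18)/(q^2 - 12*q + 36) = (q + 3)/(q - 6)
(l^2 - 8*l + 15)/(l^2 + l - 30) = (l - 3)/(l + 6)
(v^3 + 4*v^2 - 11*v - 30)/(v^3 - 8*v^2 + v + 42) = (v + 5)/(v - 7)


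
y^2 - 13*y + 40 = (y - 8)*(y - 5)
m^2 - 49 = (m - 7)*(m + 7)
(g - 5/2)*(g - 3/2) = g^2 - 4*g + 15/4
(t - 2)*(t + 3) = t^2 + t - 6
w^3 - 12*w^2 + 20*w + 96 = (w - 8)*(w - 6)*(w + 2)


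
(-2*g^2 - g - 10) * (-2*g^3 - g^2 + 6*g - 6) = 4*g^5 + 4*g^4 + 9*g^3 + 16*g^2 - 54*g + 60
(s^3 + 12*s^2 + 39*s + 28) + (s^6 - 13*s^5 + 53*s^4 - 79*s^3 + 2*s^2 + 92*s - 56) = s^6 - 13*s^5 + 53*s^4 - 78*s^3 + 14*s^2 + 131*s - 28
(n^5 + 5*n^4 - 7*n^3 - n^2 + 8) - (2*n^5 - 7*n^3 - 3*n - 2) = -n^5 + 5*n^4 - n^2 + 3*n + 10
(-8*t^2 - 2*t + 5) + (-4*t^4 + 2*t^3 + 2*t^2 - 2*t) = -4*t^4 + 2*t^3 - 6*t^2 - 4*t + 5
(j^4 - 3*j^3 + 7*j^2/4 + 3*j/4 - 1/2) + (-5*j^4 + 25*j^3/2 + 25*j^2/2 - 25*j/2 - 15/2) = -4*j^4 + 19*j^3/2 + 57*j^2/4 - 47*j/4 - 8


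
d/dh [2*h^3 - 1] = 6*h^2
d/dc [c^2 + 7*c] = 2*c + 7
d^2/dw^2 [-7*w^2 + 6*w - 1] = -14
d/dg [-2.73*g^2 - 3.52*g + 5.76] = -5.46*g - 3.52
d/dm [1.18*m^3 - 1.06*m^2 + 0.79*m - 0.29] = 3.54*m^2 - 2.12*m + 0.79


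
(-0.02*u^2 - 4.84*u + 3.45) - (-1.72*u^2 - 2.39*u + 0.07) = 1.7*u^2 - 2.45*u + 3.38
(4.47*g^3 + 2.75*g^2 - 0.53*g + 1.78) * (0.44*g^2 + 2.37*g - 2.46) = 1.9668*g^5 + 11.8039*g^4 - 4.7119*g^3 - 7.2379*g^2 + 5.5224*g - 4.3788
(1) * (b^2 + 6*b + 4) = b^2 + 6*b + 4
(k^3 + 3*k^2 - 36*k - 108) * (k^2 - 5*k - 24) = k^5 - 2*k^4 - 75*k^3 + 1404*k + 2592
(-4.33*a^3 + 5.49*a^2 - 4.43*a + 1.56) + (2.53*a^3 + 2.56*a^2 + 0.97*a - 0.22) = -1.8*a^3 + 8.05*a^2 - 3.46*a + 1.34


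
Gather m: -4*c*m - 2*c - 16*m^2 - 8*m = -2*c - 16*m^2 + m*(-4*c - 8)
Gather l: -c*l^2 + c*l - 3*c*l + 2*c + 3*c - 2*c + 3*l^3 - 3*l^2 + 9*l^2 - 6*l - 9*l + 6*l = 3*c + 3*l^3 + l^2*(6 - c) + l*(-2*c - 9)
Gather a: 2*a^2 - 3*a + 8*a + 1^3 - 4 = 2*a^2 + 5*a - 3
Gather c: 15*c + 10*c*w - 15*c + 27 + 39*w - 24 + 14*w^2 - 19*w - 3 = 10*c*w + 14*w^2 + 20*w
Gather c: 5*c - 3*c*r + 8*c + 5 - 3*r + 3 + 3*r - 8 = c*(13 - 3*r)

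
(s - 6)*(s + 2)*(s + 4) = s^3 - 28*s - 48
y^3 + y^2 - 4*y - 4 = (y - 2)*(y + 1)*(y + 2)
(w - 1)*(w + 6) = w^2 + 5*w - 6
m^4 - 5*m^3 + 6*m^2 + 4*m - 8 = (m - 2)^3*(m + 1)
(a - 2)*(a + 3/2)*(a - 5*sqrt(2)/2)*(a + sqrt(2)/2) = a^4 - 2*sqrt(2)*a^3 - a^3/2 - 11*a^2/2 + sqrt(2)*a^2 + 5*a/4 + 6*sqrt(2)*a + 15/2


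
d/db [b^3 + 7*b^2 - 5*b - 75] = 3*b^2 + 14*b - 5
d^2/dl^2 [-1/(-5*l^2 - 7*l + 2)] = 2*(-25*l^2 - 35*l + (10*l + 7)^2 + 10)/(5*l^2 + 7*l - 2)^3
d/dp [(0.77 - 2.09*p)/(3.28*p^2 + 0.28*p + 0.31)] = (6.8552*p^2 - 5.0512*p - 0.8635)/(10.7584*p^4 + 1.8368*p^3 + 2.112*p^2 + 0.1736*p + 0.0961)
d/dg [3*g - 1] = 3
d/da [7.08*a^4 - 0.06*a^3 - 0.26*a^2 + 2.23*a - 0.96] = 28.32*a^3 - 0.18*a^2 - 0.52*a + 2.23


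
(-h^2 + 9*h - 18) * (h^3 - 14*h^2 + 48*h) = -h^5 + 23*h^4 - 192*h^3 + 684*h^2 - 864*h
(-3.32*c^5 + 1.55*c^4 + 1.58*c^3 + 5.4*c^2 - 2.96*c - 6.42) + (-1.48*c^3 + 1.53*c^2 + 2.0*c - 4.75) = -3.32*c^5 + 1.55*c^4 + 0.1*c^3 + 6.93*c^2 - 0.96*c - 11.17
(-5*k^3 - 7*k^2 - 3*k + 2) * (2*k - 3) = -10*k^4 + k^3 + 15*k^2 + 13*k - 6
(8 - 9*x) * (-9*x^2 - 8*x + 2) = 81*x^3 - 82*x + 16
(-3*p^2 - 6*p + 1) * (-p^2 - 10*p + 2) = 3*p^4 + 36*p^3 + 53*p^2 - 22*p + 2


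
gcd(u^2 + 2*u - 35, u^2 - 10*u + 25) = u - 5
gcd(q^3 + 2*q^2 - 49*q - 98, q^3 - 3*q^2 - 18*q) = 1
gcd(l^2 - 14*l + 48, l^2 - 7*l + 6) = l - 6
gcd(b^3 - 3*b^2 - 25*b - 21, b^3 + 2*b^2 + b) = b + 1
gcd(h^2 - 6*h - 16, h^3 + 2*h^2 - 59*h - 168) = h - 8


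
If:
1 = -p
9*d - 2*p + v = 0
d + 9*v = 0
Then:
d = -9/40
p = -1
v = 1/40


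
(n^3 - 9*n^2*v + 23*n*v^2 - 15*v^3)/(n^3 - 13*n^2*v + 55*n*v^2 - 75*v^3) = (-n + v)/(-n + 5*v)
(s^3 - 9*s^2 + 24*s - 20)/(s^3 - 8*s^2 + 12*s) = (s^2 - 7*s + 10)/(s*(s - 6))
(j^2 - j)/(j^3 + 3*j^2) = (j - 1)/(j*(j + 3))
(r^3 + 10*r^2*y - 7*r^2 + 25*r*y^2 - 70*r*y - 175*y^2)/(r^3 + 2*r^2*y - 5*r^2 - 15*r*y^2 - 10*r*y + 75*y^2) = (-r^2 - 5*r*y + 7*r + 35*y)/(-r^2 + 3*r*y + 5*r - 15*y)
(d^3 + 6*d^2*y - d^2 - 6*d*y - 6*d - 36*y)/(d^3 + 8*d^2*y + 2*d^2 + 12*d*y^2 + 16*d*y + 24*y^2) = (d - 3)/(d + 2*y)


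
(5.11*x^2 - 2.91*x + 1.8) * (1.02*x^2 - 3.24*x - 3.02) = 5.2122*x^4 - 19.5246*x^3 - 4.1678*x^2 + 2.9562*x - 5.436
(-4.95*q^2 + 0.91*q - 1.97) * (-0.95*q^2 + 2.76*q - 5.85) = 4.7025*q^4 - 14.5265*q^3 + 33.3406*q^2 - 10.7607*q + 11.5245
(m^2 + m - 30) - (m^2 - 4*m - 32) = 5*m + 2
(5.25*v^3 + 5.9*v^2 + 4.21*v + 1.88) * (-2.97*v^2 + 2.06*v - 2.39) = -15.5925*v^5 - 6.708*v^4 - 12.8972*v^3 - 11.012*v^2 - 6.1891*v - 4.4932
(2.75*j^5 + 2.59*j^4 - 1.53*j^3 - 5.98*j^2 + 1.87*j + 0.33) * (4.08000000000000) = 11.22*j^5 + 10.5672*j^4 - 6.2424*j^3 - 24.3984*j^2 + 7.6296*j + 1.3464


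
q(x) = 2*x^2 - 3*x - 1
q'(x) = 4*x - 3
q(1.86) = 0.34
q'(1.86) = 4.44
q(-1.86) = 11.50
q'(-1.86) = -10.44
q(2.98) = 7.82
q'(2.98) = 8.92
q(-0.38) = 0.43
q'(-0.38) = -4.52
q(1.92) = 0.61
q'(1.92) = 4.68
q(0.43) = -1.92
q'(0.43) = -1.28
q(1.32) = -1.48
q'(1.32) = 2.28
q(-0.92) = 3.45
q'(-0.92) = -6.68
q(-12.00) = 323.00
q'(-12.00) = -51.00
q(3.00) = 8.00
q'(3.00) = 9.00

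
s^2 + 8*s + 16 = (s + 4)^2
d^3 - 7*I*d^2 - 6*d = d*(d - 6*I)*(d - I)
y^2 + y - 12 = (y - 3)*(y + 4)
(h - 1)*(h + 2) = h^2 + h - 2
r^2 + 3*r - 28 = (r - 4)*(r + 7)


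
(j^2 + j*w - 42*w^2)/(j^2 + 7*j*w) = (j - 6*w)/j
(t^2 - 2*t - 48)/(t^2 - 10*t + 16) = (t + 6)/(t - 2)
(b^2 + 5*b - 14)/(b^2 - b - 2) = (b + 7)/(b + 1)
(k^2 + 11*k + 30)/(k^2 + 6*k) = (k + 5)/k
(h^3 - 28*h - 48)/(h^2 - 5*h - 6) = (h^2 + 6*h + 8)/(h + 1)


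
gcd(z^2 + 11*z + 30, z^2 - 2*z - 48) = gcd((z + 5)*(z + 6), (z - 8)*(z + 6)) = z + 6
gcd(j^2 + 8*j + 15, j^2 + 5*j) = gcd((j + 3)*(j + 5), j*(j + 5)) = j + 5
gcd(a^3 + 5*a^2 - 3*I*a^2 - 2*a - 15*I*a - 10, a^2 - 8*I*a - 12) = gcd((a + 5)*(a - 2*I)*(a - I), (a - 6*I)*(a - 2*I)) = a - 2*I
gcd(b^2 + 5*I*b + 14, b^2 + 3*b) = 1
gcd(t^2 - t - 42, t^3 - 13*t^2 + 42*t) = t - 7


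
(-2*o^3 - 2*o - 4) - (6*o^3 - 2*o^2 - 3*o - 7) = -8*o^3 + 2*o^2 + o + 3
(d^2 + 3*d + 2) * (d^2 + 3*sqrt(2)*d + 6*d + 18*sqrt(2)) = d^4 + 3*sqrt(2)*d^3 + 9*d^3 + 20*d^2 + 27*sqrt(2)*d^2 + 12*d + 60*sqrt(2)*d + 36*sqrt(2)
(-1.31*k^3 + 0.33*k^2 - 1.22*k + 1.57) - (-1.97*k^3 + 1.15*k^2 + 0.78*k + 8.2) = 0.66*k^3 - 0.82*k^2 - 2.0*k - 6.63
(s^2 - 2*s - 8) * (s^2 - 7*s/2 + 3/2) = s^4 - 11*s^3/2 + s^2/2 + 25*s - 12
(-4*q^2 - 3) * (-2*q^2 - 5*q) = 8*q^4 + 20*q^3 + 6*q^2 + 15*q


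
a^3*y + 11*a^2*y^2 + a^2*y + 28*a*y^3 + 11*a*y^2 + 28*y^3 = (a + 4*y)*(a + 7*y)*(a*y + y)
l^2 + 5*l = l*(l + 5)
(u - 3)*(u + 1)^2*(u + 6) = u^4 + 5*u^3 - 11*u^2 - 33*u - 18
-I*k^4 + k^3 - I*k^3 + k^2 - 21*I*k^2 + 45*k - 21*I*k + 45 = (k - 5*I)*(k + 3*I)^2*(-I*k - I)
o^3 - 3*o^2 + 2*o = o*(o - 2)*(o - 1)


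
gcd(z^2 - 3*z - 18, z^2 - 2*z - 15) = z + 3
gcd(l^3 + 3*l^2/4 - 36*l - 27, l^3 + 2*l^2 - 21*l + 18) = l + 6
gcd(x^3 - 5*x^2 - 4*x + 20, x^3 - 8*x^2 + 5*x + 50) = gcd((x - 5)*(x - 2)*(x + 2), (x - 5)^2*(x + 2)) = x^2 - 3*x - 10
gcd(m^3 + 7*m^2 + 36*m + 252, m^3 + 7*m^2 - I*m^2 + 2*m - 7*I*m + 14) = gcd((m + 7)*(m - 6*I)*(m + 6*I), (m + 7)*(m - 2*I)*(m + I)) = m + 7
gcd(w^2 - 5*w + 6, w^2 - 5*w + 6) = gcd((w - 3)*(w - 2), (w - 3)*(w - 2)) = w^2 - 5*w + 6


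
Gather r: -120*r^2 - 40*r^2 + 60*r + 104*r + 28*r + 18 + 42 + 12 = -160*r^2 + 192*r + 72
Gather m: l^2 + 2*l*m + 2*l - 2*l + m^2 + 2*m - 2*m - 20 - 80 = l^2 + 2*l*m + m^2 - 100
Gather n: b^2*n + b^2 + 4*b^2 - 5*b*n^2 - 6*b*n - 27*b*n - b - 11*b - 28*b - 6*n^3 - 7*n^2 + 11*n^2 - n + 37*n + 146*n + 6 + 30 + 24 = 5*b^2 - 40*b - 6*n^3 + n^2*(4 - 5*b) + n*(b^2 - 33*b + 182) + 60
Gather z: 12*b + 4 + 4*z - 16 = 12*b + 4*z - 12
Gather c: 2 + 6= 8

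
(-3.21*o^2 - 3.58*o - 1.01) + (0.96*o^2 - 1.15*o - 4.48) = -2.25*o^2 - 4.73*o - 5.49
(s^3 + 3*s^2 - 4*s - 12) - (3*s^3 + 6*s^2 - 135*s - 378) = -2*s^3 - 3*s^2 + 131*s + 366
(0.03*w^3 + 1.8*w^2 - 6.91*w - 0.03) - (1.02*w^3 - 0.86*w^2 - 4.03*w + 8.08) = -0.99*w^3 + 2.66*w^2 - 2.88*w - 8.11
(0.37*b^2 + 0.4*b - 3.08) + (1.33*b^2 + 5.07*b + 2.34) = 1.7*b^2 + 5.47*b - 0.74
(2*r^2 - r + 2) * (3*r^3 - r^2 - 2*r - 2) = 6*r^5 - 5*r^4 + 3*r^3 - 4*r^2 - 2*r - 4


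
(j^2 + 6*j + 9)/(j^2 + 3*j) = (j + 3)/j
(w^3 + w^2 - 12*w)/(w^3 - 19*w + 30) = w*(w + 4)/(w^2 + 3*w - 10)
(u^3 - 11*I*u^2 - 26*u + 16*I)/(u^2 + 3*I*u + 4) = (u^2 - 10*I*u - 16)/(u + 4*I)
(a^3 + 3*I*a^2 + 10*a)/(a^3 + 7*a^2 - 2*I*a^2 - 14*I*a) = (a + 5*I)/(a + 7)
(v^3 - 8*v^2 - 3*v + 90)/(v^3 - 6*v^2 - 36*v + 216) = (v^2 - 2*v - 15)/(v^2 - 36)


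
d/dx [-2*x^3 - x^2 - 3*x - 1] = -6*x^2 - 2*x - 3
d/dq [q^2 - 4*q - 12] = 2*q - 4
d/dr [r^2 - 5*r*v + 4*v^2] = 2*r - 5*v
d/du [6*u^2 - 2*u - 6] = 12*u - 2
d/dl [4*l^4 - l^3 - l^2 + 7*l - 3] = 16*l^3 - 3*l^2 - 2*l + 7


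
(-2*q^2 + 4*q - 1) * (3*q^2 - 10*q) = -6*q^4 + 32*q^3 - 43*q^2 + 10*q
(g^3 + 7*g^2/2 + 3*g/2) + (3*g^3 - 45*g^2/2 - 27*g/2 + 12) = 4*g^3 - 19*g^2 - 12*g + 12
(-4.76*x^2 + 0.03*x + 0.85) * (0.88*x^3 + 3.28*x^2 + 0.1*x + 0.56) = -4.1888*x^5 - 15.5864*x^4 + 0.3704*x^3 + 0.1254*x^2 + 0.1018*x + 0.476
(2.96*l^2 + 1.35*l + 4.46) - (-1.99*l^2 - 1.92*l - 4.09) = 4.95*l^2 + 3.27*l + 8.55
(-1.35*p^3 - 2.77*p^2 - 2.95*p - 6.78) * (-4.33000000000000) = 5.8455*p^3 + 11.9941*p^2 + 12.7735*p + 29.3574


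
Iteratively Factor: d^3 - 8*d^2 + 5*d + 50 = (d - 5)*(d^2 - 3*d - 10) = (d - 5)*(d + 2)*(d - 5)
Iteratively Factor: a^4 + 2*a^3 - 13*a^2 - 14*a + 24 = (a + 4)*(a^3 - 2*a^2 - 5*a + 6) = (a - 1)*(a + 4)*(a^2 - a - 6) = (a - 1)*(a + 2)*(a + 4)*(a - 3)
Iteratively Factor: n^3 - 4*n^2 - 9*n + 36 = (n - 3)*(n^2 - n - 12) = (n - 3)*(n + 3)*(n - 4)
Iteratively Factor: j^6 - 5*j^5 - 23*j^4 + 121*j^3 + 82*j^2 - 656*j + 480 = (j - 2)*(j^5 - 3*j^4 - 29*j^3 + 63*j^2 + 208*j - 240) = (j - 2)*(j - 1)*(j^4 - 2*j^3 - 31*j^2 + 32*j + 240) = (j - 2)*(j - 1)*(j + 3)*(j^3 - 5*j^2 - 16*j + 80) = (j - 4)*(j - 2)*(j - 1)*(j + 3)*(j^2 - j - 20) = (j - 5)*(j - 4)*(j - 2)*(j - 1)*(j + 3)*(j + 4)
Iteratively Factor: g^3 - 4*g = (g - 2)*(g^2 + 2*g) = g*(g - 2)*(g + 2)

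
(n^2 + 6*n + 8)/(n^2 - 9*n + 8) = (n^2 + 6*n + 8)/(n^2 - 9*n + 8)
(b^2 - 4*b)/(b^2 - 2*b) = (b - 4)/(b - 2)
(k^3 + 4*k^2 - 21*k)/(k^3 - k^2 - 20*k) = (-k^2 - 4*k + 21)/(-k^2 + k + 20)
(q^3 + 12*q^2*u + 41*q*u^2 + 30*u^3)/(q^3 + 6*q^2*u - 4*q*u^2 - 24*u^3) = (q^2 + 6*q*u + 5*u^2)/(q^2 - 4*u^2)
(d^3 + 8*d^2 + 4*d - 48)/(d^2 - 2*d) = d + 10 + 24/d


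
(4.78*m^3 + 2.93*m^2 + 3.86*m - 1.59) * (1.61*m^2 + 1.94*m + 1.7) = 7.6958*m^5 + 13.9905*m^4 + 20.0248*m^3 + 9.9095*m^2 + 3.4774*m - 2.703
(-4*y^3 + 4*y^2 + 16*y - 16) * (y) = -4*y^4 + 4*y^3 + 16*y^2 - 16*y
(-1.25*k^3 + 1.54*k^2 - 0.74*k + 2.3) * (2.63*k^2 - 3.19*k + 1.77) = -3.2875*k^5 + 8.0377*k^4 - 9.0713*k^3 + 11.1354*k^2 - 8.6468*k + 4.071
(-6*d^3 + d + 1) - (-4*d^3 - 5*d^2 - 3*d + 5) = -2*d^3 + 5*d^2 + 4*d - 4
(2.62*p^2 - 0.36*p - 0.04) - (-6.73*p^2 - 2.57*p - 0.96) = 9.35*p^2 + 2.21*p + 0.92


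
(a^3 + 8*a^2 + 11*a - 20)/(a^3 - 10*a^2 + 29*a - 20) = (a^2 + 9*a + 20)/(a^2 - 9*a + 20)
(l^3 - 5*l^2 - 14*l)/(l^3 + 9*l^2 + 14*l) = (l - 7)/(l + 7)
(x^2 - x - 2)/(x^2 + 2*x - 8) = (x + 1)/(x + 4)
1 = 1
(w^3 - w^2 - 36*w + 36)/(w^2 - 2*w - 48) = (w^2 - 7*w + 6)/(w - 8)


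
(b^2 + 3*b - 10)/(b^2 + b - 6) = (b + 5)/(b + 3)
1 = 1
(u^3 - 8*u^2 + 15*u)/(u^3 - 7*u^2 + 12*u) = (u - 5)/(u - 4)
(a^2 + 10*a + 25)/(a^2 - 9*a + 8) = (a^2 + 10*a + 25)/(a^2 - 9*a + 8)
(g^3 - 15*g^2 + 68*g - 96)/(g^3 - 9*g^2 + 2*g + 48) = (g - 4)/(g + 2)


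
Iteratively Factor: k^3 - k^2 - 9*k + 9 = (k - 1)*(k^2 - 9) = (k - 3)*(k - 1)*(k + 3)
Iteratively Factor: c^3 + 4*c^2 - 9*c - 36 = (c + 4)*(c^2 - 9) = (c - 3)*(c + 4)*(c + 3)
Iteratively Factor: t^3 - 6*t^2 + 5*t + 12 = (t - 4)*(t^2 - 2*t - 3) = (t - 4)*(t + 1)*(t - 3)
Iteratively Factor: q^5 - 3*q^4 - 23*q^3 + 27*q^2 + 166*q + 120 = (q + 1)*(q^4 - 4*q^3 - 19*q^2 + 46*q + 120) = (q + 1)*(q + 2)*(q^3 - 6*q^2 - 7*q + 60) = (q + 1)*(q + 2)*(q + 3)*(q^2 - 9*q + 20) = (q - 5)*(q + 1)*(q + 2)*(q + 3)*(q - 4)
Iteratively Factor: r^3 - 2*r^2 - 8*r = (r - 4)*(r^2 + 2*r) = (r - 4)*(r + 2)*(r)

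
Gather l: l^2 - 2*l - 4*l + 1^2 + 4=l^2 - 6*l + 5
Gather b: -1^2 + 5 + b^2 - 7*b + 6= b^2 - 7*b + 10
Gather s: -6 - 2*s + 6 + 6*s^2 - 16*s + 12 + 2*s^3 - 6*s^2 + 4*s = 2*s^3 - 14*s + 12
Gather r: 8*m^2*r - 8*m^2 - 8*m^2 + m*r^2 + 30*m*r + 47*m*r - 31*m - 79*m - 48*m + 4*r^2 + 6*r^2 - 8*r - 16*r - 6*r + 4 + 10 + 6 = -16*m^2 - 158*m + r^2*(m + 10) + r*(8*m^2 + 77*m - 30) + 20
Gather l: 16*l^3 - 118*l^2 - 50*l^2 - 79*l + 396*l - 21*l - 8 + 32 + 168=16*l^3 - 168*l^2 + 296*l + 192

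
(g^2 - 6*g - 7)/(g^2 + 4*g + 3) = (g - 7)/(g + 3)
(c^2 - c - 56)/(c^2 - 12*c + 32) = (c + 7)/(c - 4)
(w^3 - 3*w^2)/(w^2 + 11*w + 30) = w^2*(w - 3)/(w^2 + 11*w + 30)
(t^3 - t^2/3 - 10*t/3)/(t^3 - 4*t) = (t + 5/3)/(t + 2)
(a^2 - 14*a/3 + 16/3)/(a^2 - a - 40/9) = 3*(a - 2)/(3*a + 5)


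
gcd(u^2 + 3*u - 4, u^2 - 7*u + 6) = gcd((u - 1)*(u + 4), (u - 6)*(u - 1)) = u - 1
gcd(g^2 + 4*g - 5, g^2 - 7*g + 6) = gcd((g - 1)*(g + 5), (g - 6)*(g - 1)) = g - 1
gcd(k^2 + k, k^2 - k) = k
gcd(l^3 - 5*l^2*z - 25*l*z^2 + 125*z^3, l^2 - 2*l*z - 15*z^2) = -l + 5*z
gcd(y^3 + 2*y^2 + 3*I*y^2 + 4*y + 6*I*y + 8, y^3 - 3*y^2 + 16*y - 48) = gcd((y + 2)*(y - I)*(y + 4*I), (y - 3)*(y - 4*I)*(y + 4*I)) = y + 4*I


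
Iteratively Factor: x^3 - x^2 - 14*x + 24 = (x + 4)*(x^2 - 5*x + 6) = (x - 3)*(x + 4)*(x - 2)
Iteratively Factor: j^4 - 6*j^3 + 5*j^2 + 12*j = (j)*(j^3 - 6*j^2 + 5*j + 12) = j*(j - 4)*(j^2 - 2*j - 3) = j*(j - 4)*(j - 3)*(j + 1)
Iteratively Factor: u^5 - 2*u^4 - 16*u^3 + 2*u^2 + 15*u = (u)*(u^4 - 2*u^3 - 16*u^2 + 2*u + 15) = u*(u + 1)*(u^3 - 3*u^2 - 13*u + 15) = u*(u - 5)*(u + 1)*(u^2 + 2*u - 3) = u*(u - 5)*(u + 1)*(u + 3)*(u - 1)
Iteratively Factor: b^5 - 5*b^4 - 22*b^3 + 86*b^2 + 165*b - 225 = (b + 3)*(b^4 - 8*b^3 + 2*b^2 + 80*b - 75) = (b - 5)*(b + 3)*(b^3 - 3*b^2 - 13*b + 15) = (b - 5)*(b + 3)^2*(b^2 - 6*b + 5) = (b - 5)^2*(b + 3)^2*(b - 1)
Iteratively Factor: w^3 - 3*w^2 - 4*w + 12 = (w - 2)*(w^2 - w - 6) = (w - 3)*(w - 2)*(w + 2)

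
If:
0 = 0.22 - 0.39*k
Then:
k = 0.56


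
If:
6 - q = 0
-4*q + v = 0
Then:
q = 6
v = 24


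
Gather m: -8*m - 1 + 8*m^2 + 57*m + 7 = 8*m^2 + 49*m + 6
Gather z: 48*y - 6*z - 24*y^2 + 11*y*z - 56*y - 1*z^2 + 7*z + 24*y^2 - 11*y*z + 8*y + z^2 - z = 0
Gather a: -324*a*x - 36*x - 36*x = -324*a*x - 72*x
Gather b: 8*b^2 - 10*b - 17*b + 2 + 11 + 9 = 8*b^2 - 27*b + 22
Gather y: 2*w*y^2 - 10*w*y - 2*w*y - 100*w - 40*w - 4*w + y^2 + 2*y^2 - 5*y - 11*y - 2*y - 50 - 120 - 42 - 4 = -144*w + y^2*(2*w + 3) + y*(-12*w - 18) - 216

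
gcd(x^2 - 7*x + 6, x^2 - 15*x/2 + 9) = x - 6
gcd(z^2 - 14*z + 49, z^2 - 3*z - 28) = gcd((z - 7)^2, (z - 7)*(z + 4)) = z - 7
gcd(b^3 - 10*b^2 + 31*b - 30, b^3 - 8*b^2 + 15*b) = b^2 - 8*b + 15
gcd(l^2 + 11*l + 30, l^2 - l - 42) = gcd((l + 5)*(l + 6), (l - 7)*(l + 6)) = l + 6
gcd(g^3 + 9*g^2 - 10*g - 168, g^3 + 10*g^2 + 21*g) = g + 7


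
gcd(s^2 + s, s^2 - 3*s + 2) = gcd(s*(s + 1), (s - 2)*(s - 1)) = 1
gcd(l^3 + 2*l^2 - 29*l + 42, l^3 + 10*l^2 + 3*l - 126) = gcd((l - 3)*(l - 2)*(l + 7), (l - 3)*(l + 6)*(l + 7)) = l^2 + 4*l - 21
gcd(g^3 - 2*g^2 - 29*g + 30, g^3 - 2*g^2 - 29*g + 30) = g^3 - 2*g^2 - 29*g + 30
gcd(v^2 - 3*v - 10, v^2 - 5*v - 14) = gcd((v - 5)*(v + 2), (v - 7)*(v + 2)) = v + 2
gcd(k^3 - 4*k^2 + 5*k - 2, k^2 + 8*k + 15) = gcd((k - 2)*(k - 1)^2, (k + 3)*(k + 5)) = 1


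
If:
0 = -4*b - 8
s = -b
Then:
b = -2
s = 2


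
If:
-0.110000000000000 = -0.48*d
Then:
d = 0.23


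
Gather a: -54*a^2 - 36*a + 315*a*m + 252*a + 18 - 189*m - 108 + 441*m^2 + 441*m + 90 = -54*a^2 + a*(315*m + 216) + 441*m^2 + 252*m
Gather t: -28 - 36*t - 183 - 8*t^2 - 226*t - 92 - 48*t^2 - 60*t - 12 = -56*t^2 - 322*t - 315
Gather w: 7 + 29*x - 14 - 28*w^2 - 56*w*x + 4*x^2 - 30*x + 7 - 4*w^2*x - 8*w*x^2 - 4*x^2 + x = w^2*(-4*x - 28) + w*(-8*x^2 - 56*x)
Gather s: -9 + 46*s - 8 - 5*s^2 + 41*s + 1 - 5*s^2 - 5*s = -10*s^2 + 82*s - 16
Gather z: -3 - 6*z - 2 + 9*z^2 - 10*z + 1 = 9*z^2 - 16*z - 4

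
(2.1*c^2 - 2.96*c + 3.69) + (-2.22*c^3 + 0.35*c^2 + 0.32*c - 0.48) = -2.22*c^3 + 2.45*c^2 - 2.64*c + 3.21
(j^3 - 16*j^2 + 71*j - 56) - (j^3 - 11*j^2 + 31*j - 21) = -5*j^2 + 40*j - 35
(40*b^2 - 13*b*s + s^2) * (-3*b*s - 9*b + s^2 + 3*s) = -120*b^3*s - 360*b^3 + 79*b^2*s^2 + 237*b^2*s - 16*b*s^3 - 48*b*s^2 + s^4 + 3*s^3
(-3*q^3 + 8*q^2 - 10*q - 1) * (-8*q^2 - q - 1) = 24*q^5 - 61*q^4 + 75*q^3 + 10*q^2 + 11*q + 1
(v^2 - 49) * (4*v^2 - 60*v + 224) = 4*v^4 - 60*v^3 + 28*v^2 + 2940*v - 10976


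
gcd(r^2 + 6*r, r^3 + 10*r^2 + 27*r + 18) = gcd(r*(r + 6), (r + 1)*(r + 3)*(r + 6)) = r + 6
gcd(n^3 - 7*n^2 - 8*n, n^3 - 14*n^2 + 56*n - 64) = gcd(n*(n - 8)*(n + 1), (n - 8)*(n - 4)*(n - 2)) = n - 8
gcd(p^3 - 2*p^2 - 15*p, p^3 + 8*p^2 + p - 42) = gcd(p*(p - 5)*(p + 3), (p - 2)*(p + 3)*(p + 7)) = p + 3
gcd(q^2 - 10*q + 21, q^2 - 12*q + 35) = q - 7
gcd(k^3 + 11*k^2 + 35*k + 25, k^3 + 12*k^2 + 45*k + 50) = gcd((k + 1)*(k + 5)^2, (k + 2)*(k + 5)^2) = k^2 + 10*k + 25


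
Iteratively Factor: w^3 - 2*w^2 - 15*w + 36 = (w - 3)*(w^2 + w - 12) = (w - 3)^2*(w + 4)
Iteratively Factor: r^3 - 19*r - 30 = (r - 5)*(r^2 + 5*r + 6) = (r - 5)*(r + 3)*(r + 2)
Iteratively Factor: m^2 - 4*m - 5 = (m - 5)*(m + 1)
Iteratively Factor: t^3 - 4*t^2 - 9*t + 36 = (t - 3)*(t^2 - t - 12) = (t - 3)*(t + 3)*(t - 4)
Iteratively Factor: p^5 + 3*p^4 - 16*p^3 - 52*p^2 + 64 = (p - 1)*(p^4 + 4*p^3 - 12*p^2 - 64*p - 64) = (p - 1)*(p + 2)*(p^3 + 2*p^2 - 16*p - 32) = (p - 1)*(p + 2)^2*(p^2 - 16) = (p - 4)*(p - 1)*(p + 2)^2*(p + 4)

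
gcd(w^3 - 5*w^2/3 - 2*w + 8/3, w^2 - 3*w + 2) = w^2 - 3*w + 2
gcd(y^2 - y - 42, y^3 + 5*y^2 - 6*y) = y + 6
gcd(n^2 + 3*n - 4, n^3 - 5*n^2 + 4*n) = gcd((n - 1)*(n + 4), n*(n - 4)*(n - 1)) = n - 1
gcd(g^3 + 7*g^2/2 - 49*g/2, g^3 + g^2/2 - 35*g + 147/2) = g^2 + 7*g/2 - 49/2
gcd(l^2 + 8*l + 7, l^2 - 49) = l + 7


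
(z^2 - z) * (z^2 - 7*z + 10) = z^4 - 8*z^3 + 17*z^2 - 10*z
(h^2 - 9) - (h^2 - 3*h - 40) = 3*h + 31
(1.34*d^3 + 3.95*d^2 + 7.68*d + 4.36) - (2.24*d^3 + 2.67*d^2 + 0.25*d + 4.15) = -0.9*d^3 + 1.28*d^2 + 7.43*d + 0.21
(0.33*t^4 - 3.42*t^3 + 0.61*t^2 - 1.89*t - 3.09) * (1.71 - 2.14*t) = -0.7062*t^5 + 7.8831*t^4 - 7.1536*t^3 + 5.0877*t^2 + 3.3807*t - 5.2839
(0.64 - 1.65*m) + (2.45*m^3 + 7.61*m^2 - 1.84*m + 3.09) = 2.45*m^3 + 7.61*m^2 - 3.49*m + 3.73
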